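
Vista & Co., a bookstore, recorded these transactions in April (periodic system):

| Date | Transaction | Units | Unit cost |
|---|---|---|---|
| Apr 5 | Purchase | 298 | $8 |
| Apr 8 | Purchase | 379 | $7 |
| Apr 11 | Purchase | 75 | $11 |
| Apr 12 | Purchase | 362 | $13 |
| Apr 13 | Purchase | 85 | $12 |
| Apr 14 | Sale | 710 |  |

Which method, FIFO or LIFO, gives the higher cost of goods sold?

LIFO

FIFO COGS: 298 @ $8 + 379 @ $7 + 33 @ $11 = $5,400
LIFO COGS: 85 @ $12 + 362 @ $13 + 75 @ $11 + 188 @ $7 = $7,867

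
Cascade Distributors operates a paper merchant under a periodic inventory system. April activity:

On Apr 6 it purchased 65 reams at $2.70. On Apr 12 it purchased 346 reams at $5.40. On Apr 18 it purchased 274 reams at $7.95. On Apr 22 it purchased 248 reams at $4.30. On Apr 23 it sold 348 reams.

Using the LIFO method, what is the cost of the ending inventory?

Apr 23, 348 sold [LIFO — newest first]: 248 @ $4.30 + 100 @ $7.95 = $1,861.40
Ending inventory: 65 @ $2.70 + 346 @ $5.40 + 174 @ $7.95 = $3,427.20
Check: goods available $5,288.60 = COGS $1,861.40 + ending $3,427.20

Ending inventory = $3,427.20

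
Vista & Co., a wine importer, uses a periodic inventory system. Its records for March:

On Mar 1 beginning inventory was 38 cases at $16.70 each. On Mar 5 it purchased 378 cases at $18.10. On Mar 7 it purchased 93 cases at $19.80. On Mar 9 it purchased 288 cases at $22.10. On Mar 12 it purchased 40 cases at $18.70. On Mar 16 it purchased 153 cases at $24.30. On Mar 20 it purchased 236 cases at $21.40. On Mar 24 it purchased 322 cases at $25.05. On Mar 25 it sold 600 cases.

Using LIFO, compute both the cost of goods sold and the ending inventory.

COGS = $14,137.10; ending inventory = $19,127.90

Mar 25, 600 sold [LIFO — newest first]: 322 @ $25.05 + 236 @ $21.40 + 42 @ $24.30 = $14,137.10
Ending inventory: 38 @ $16.70 + 378 @ $18.10 + 93 @ $19.80 + 288 @ $22.10 + 40 @ $18.70 + 111 @ $24.30 = $19,127.90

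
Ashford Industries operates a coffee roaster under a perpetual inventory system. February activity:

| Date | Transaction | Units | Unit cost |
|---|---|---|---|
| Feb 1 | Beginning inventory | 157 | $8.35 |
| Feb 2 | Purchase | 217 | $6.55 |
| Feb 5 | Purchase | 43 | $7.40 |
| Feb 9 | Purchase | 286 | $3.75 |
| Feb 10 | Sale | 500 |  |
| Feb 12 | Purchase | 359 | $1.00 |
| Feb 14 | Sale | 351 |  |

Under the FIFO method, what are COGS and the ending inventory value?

COGS = $4,271.00; ending inventory = $211.00

Feb 10, 500 sold [FIFO — oldest first]: 157 @ $8.35 + 217 @ $6.55 + 43 @ $7.40 + 83 @ $3.75 = $3,361.75
Feb 14, 351 sold [FIFO — oldest first]: 203 @ $3.75 + 148 @ $1.00 = $909.25
Total COGS = $3,361.75 + $909.25 = $4,271.00
Ending inventory: 211 @ $1.00 = $211.00
Check: goods available $4,482.00 = COGS $4,271.00 + ending $211.00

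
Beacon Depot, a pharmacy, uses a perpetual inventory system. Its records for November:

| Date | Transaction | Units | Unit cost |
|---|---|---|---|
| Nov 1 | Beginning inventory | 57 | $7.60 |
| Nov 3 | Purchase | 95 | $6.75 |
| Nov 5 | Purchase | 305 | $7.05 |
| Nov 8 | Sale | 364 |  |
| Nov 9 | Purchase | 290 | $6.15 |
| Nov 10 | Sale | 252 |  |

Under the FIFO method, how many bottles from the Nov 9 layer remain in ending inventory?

Nov 8, 364 sold [FIFO — oldest first]: 57 @ $7.60 + 95 @ $6.75 + 212 @ $7.05 = $2,569.05
Nov 10, 252 sold [FIFO — oldest first]: 93 @ $7.05 + 159 @ $6.15 = $1,633.50
Total COGS = $2,569.05 + $1,633.50 = $4,202.55
Ending inventory: 131 @ $6.15 = $805.65

131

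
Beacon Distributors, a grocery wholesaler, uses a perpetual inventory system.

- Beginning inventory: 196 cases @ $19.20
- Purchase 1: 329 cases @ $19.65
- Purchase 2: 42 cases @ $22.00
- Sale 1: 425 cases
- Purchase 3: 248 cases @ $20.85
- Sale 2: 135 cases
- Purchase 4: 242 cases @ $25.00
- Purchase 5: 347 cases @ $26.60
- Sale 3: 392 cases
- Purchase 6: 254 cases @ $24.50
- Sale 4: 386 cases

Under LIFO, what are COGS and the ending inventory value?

Sale 1 (425) [LIFO — newest first]: 42 @ $22.00 + 329 @ $19.65 + 54 @ $19.20 = $8,425.65
Sale 2 (135) [LIFO — newest first]: 135 @ $20.85 = $2,814.75
Sale 3 (392) [LIFO — newest first]: 347 @ $26.60 + 45 @ $25.00 = $10,355.20
Sale 4 (386) [LIFO — newest first]: 254 @ $24.50 + 132 @ $25.00 = $9,523.00
Total COGS = $8,425.65 + $2,814.75 + $10,355.20 + $9,523.00 = $31,118.60
Ending inventory: 142 @ $19.20 + 113 @ $20.85 + 65 @ $25.00 = $6,707.45
Check: goods available $37,826.05 = COGS $31,118.60 + ending $6,707.45

COGS = $31,118.60; ending inventory = $6,707.45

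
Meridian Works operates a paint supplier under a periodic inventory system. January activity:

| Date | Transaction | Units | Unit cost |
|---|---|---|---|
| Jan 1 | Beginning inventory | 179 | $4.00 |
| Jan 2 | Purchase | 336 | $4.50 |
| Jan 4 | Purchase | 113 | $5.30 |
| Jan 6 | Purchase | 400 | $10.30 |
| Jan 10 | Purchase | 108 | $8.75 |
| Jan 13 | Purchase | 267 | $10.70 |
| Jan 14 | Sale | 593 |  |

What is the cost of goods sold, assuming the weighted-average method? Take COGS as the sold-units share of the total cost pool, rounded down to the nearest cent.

COGS = $4,543.14

Jan 14, sell 593: 593/1403 × $10,748.80 → $4,543.14
Ending inventory (cost pool remaining) = $6,205.66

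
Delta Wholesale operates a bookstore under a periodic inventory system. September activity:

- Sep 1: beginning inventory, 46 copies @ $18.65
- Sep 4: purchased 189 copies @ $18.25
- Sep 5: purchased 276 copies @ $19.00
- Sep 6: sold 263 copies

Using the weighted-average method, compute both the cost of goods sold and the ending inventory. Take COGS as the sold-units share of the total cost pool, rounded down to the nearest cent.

Sep 6, sell 263: 263/511 × $9,551.15 → $4,915.75
Ending inventory (cost pool remaining) = $4,635.40

COGS = $4,915.75; ending inventory = $4,635.40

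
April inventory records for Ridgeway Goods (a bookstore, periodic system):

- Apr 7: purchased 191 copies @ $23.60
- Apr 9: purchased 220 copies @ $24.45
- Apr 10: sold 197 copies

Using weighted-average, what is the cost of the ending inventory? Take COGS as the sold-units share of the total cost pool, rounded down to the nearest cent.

Ending inventory = $5,147.77

Apr 10, sell 197: 197/411 × $9,886.60 → $4,738.83
Ending inventory (cost pool remaining) = $5,147.77
Check: goods available $9,886.60 = COGS $4,738.83 + ending $5,147.77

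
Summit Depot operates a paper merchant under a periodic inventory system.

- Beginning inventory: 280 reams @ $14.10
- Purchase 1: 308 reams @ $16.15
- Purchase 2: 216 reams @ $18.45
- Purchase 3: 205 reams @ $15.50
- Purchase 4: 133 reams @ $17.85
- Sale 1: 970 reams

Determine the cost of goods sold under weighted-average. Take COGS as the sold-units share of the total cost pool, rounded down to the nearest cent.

Sale 1, sell 970: 970/1142 × $18,458.95 → $15,678.79
Ending inventory (cost pool remaining) = $2,780.16
Check: goods available $18,458.95 = COGS $15,678.79 + ending $2,780.16

COGS = $15,678.79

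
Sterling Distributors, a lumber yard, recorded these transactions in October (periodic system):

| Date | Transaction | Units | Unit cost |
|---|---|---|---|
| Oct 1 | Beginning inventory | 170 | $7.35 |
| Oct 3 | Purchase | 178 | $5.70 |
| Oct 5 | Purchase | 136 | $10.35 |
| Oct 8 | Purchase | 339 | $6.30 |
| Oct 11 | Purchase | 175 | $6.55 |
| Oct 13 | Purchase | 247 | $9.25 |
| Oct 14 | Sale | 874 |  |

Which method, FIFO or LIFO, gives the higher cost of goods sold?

LIFO

FIFO COGS: 170 @ $7.35 + 178 @ $5.70 + 136 @ $10.35 + 339 @ $6.30 + 51 @ $6.55 = $6,141.45
LIFO COGS: 247 @ $9.25 + 175 @ $6.55 + 339 @ $6.30 + 113 @ $10.35 = $6,736.25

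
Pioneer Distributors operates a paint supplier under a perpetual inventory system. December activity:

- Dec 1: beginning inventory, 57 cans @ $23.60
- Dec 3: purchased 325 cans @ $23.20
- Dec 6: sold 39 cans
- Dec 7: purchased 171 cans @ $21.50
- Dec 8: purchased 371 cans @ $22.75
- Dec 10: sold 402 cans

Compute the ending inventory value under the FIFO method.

Ending inventory = $10,848.25

Dec 6, 39 sold [FIFO — oldest first]: 39 @ $23.60 = $920.40
Dec 10, 402 sold [FIFO — oldest first]: 18 @ $23.60 + 325 @ $23.20 + 59 @ $21.50 = $9,233.30
Total COGS = $920.40 + $9,233.30 = $10,153.70
Ending inventory: 112 @ $21.50 + 371 @ $22.75 = $10,848.25
Check: goods available $21,001.95 = COGS $10,153.70 + ending $10,848.25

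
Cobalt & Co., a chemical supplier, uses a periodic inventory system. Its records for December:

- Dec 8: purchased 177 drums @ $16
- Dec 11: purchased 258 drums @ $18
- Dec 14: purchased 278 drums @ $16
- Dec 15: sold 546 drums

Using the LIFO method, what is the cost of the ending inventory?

Ending inventory = $2,672

Dec 15, 546 sold [LIFO — newest first]: 278 @ $16 + 258 @ $18 + 10 @ $16 = $9,252
Ending inventory: 167 @ $16 = $2,672
Check: goods available $11,924 = COGS $9,252 + ending $2,672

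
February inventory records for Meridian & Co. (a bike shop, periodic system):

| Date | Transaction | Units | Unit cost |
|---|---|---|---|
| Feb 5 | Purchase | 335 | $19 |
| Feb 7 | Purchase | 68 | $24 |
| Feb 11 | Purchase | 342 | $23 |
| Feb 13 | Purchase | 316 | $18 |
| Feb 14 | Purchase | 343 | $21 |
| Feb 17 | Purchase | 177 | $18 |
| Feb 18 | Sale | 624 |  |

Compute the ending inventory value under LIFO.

Feb 18, 624 sold [LIFO — newest first]: 177 @ $18 + 343 @ $21 + 104 @ $18 = $12,261
Ending inventory: 335 @ $19 + 68 @ $24 + 342 @ $23 + 212 @ $18 = $19,679

Ending inventory = $19,679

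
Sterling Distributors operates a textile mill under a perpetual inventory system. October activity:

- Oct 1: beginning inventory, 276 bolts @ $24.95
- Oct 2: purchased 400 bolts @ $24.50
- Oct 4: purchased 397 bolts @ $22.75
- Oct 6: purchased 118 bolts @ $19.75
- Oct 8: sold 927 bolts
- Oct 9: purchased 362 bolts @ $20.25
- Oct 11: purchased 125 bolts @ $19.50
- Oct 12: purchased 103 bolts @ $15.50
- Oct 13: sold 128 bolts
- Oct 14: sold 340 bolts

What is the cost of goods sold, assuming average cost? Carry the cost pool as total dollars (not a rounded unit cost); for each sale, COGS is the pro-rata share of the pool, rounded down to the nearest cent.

After Oct 1: 276 on hand, pool $6,886.20 (≈ $24.9500 each)
After Oct 2: 676 on hand, pool $16,686.20 (≈ $24.6837 each)
After Oct 4: 1073 on hand, pool $25,717.95 (≈ $23.9683 each)
After Oct 6: 1191 on hand, pool $28,048.45 (≈ $23.5503 each)
Oct 8, sell 927: 927/1191 × $28,048.45 → $21,831.16
After Oct 9: 626 on hand, pool $13,547.79 (≈ $21.6418 each)
After Oct 11: 751 on hand, pool $15,985.29 (≈ $21.2853 each)
After Oct 12: 854 on hand, pool $17,581.79 (≈ $20.5876 each)
Oct 13, sell 128: 128/854 × $17,581.79 → $2,635.20
Oct 14, sell 340: 340/726 × $14,946.59 → $6,999.78
Total COGS = $21,831.16 + $2,635.20 + $6,999.78 = $31,466.14
Ending inventory (cost pool remaining) = $7,946.81

COGS = $31,466.14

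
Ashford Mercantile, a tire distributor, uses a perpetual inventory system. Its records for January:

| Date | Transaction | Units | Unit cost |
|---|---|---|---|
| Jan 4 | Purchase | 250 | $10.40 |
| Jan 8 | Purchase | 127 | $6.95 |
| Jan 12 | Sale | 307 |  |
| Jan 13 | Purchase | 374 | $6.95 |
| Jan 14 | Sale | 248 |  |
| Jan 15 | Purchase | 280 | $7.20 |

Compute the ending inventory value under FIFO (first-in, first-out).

Ending inventory = $3,378.20

Jan 12, 307 sold [FIFO — oldest first]: 250 @ $10.40 + 57 @ $6.95 = $2,996.15
Jan 14, 248 sold [FIFO — oldest first]: 70 @ $6.95 + 178 @ $6.95 = $1,723.60
Total COGS = $2,996.15 + $1,723.60 = $4,719.75
Ending inventory: 196 @ $6.95 + 280 @ $7.20 = $3,378.20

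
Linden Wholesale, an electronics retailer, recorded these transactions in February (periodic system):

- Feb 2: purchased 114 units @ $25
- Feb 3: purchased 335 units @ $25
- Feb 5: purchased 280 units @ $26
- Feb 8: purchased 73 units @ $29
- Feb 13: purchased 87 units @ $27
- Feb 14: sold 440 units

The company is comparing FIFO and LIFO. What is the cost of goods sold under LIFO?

FIFO COGS: 114 @ $25 + 326 @ $25 = $11,000
LIFO COGS: 87 @ $27 + 73 @ $29 + 280 @ $26 = $11,746

COGS = $11,746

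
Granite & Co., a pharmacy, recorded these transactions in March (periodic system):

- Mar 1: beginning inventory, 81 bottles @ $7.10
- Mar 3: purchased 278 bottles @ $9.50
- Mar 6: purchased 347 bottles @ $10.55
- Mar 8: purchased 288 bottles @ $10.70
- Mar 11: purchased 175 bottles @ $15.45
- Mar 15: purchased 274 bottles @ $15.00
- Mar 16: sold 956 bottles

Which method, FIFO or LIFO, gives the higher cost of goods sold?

FIFO COGS: 81 @ $7.10 + 278 @ $9.50 + 347 @ $10.55 + 250 @ $10.70 = $9,551.95
LIFO COGS: 274 @ $15.00 + 175 @ $15.45 + 288 @ $10.70 + 219 @ $10.55 = $12,205.80

LIFO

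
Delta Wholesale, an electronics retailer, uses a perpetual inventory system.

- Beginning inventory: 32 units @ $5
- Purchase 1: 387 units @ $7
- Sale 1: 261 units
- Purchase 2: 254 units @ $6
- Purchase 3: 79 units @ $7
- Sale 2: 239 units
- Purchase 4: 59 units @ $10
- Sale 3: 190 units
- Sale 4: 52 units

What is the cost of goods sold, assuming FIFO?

COGS = $4,876

Sale 1 (261) [FIFO — oldest first]: 32 @ $5 + 229 @ $7 = $1,763
Sale 2 (239) [FIFO — oldest first]: 158 @ $7 + 81 @ $6 = $1,592
Sale 3 (190) [FIFO — oldest first]: 173 @ $6 + 17 @ $7 = $1,157
Sale 4 (52) [FIFO — oldest first]: 52 @ $7 = $364
Total COGS = $1,763 + $1,592 + $1,157 + $364 = $4,876
Ending inventory: 10 @ $7 + 59 @ $10 = $660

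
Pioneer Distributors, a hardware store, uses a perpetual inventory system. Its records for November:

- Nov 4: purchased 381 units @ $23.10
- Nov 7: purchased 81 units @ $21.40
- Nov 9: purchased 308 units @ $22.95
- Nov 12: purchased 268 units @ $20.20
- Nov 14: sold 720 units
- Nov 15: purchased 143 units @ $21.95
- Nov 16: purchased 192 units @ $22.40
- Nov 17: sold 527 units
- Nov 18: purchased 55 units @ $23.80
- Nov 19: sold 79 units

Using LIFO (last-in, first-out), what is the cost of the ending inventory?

Nov 14, 720 sold [LIFO — newest first]: 268 @ $20.20 + 308 @ $22.95 + 81 @ $21.40 + 63 @ $23.10 = $15,670.90
Nov 17, 527 sold [LIFO — newest first]: 192 @ $22.40 + 143 @ $21.95 + 192 @ $23.10 = $11,874.85
Nov 19, 79 sold [LIFO — newest first]: 55 @ $23.80 + 24 @ $23.10 = $1,863.40
Total COGS = $15,670.90 + $11,874.85 + $1,863.40 = $29,409.15
Ending inventory: 102 @ $23.10 = $2,356.20

Ending inventory = $2,356.20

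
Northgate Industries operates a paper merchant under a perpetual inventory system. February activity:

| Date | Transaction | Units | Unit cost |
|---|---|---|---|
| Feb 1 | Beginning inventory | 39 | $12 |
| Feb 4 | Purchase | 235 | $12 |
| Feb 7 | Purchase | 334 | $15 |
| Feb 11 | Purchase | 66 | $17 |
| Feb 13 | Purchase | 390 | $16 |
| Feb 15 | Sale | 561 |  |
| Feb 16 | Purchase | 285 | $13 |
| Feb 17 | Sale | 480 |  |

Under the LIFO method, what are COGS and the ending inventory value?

COGS = $15,567; ending inventory = $3,798

Feb 15, 561 sold [LIFO — newest first]: 390 @ $16 + 66 @ $17 + 105 @ $15 = $8,937
Feb 17, 480 sold [LIFO — newest first]: 285 @ $13 + 195 @ $15 = $6,630
Total COGS = $8,937 + $6,630 = $15,567
Ending inventory: 39 @ $12 + 235 @ $12 + 34 @ $15 = $3,798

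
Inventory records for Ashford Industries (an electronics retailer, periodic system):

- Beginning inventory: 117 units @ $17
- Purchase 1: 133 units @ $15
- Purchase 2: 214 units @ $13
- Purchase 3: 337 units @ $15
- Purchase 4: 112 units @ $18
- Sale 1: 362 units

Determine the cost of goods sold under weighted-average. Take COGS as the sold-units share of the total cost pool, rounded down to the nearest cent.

COGS = $5,486.30

Sale 1, sell 362: 362/913 × $13,837.00 → $5,486.30
Ending inventory (cost pool remaining) = $8,350.70
Check: goods available $13,837.00 = COGS $5,486.30 + ending $8,350.70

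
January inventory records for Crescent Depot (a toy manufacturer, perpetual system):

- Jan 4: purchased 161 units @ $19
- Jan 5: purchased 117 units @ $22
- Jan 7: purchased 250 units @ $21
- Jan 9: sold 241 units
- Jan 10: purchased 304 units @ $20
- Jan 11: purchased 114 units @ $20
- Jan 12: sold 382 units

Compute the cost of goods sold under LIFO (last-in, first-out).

Jan 9, 241 sold [LIFO — newest first]: 241 @ $21 = $5,061
Jan 12, 382 sold [LIFO — newest first]: 114 @ $20 + 268 @ $20 = $7,640
Total COGS = $5,061 + $7,640 = $12,701
Ending inventory: 161 @ $19 + 117 @ $22 + 9 @ $21 + 36 @ $20 = $6,542

COGS = $12,701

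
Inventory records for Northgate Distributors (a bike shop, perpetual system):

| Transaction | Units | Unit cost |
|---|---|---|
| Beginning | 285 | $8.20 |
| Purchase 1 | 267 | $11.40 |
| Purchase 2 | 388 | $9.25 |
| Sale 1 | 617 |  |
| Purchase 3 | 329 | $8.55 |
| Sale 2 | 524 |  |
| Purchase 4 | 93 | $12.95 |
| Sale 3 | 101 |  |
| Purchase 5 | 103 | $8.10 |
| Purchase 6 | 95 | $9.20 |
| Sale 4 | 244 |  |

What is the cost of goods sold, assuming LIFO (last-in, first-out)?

Sale 1 (617) [LIFO — newest first]: 388 @ $9.25 + 229 @ $11.40 = $6,199.60
Sale 2 (524) [LIFO — newest first]: 329 @ $8.55 + 38 @ $11.40 + 157 @ $8.20 = $4,533.55
Sale 3 (101) [LIFO — newest first]: 93 @ $12.95 + 8 @ $8.20 = $1,269.95
Sale 4 (244) [LIFO — newest first]: 95 @ $9.20 + 103 @ $8.10 + 46 @ $8.20 = $2,085.50
Total COGS = $6,199.60 + $4,533.55 + $1,269.95 + $2,085.50 = $14,088.60
Ending inventory: 74 @ $8.20 = $606.80

COGS = $14,088.60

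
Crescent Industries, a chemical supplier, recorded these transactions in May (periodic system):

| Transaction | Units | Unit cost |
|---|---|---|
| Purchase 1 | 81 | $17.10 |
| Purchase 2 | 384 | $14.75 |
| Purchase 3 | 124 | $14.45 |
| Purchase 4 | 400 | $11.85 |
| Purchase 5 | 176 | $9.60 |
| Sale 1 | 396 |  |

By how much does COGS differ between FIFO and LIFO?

FIFO COGS: 81 @ $17.10 + 315 @ $14.75 = $6,031.35
LIFO COGS: 176 @ $9.60 + 220 @ $11.85 = $4,296.60
Difference = |$6,031.35 − $4,296.60| = $1,734.75

$1,734.75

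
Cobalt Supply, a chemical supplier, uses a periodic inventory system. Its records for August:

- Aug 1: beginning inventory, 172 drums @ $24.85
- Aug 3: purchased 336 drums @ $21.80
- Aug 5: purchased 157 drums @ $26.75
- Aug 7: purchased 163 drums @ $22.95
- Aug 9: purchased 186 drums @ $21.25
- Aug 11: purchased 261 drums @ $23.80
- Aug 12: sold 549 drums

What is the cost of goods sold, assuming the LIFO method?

Aug 12, 549 sold [LIFO — newest first]: 261 @ $23.80 + 186 @ $21.25 + 102 @ $22.95 = $12,505.20
Ending inventory: 172 @ $24.85 + 336 @ $21.80 + 157 @ $26.75 + 61 @ $22.95 = $17,198.70
Check: goods available $29,703.90 = COGS $12,505.20 + ending $17,198.70

COGS = $12,505.20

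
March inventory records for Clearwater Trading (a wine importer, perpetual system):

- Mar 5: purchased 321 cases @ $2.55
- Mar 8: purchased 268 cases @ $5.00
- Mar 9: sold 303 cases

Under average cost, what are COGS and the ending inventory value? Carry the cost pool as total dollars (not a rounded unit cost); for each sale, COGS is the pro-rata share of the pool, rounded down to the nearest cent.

After Mar 5: 321 on hand, pool $818.55 (≈ $2.5500 each)
After Mar 8: 589 on hand, pool $2,158.55 (≈ $3.6648 each)
Mar 9, sell 303: 303/589 × $2,158.55 → $1,110.42
Ending inventory (cost pool remaining) = $1,048.13

COGS = $1,110.42; ending inventory = $1,048.13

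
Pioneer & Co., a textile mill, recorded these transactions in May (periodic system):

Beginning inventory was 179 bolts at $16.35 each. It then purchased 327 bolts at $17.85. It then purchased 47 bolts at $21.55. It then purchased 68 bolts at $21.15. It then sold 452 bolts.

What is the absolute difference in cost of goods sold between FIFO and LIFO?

$651.80

FIFO COGS: 179 @ $16.35 + 273 @ $17.85 = $7,799.70
LIFO COGS: 68 @ $21.15 + 47 @ $21.55 + 327 @ $17.85 + 10 @ $16.35 = $8,451.50
Difference = |$7,799.70 − $8,451.50| = $651.80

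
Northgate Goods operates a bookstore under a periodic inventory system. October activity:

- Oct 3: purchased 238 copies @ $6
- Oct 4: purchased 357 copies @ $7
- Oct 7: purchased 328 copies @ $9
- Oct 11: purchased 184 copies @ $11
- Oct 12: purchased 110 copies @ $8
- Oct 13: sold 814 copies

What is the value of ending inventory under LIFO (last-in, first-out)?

Ending inventory = $2,583

Oct 13, 814 sold [LIFO — newest first]: 110 @ $8 + 184 @ $11 + 328 @ $9 + 192 @ $7 = $7,200
Ending inventory: 238 @ $6 + 165 @ $7 = $2,583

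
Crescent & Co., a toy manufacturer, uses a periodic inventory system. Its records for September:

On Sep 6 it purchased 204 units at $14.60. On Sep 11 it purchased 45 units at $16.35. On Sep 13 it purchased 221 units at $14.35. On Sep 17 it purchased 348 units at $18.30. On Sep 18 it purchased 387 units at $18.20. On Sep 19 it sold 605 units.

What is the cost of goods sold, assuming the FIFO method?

COGS = $9,356.00

Sep 19, 605 sold [FIFO — oldest first]: 204 @ $14.60 + 45 @ $16.35 + 221 @ $14.35 + 135 @ $18.30 = $9,356.00
Ending inventory: 213 @ $18.30 + 387 @ $18.20 = $10,941.30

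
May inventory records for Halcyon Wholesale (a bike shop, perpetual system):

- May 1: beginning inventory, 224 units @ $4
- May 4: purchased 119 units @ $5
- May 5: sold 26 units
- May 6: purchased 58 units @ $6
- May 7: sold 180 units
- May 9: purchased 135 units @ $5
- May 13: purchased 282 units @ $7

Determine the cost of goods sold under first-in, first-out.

May 5, 26 sold [FIFO — oldest first]: 26 @ $4 = $104
May 7, 180 sold [FIFO — oldest first]: 180 @ $4 = $720
Total COGS = $104 + $720 = $824
Ending inventory: 18 @ $4 + 119 @ $5 + 58 @ $6 + 135 @ $5 + 282 @ $7 = $3,664

COGS = $824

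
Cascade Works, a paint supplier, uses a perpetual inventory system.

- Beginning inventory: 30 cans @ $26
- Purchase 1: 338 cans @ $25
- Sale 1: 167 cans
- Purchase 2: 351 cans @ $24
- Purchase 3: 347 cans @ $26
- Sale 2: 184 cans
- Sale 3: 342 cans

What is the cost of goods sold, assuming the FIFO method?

Sale 1 (167) [FIFO — oldest first]: 30 @ $26 + 137 @ $25 = $4,205
Sale 2 (184) [FIFO — oldest first]: 184 @ $25 = $4,600
Sale 3 (342) [FIFO — oldest first]: 17 @ $25 + 325 @ $24 = $8,225
Total COGS = $4,205 + $4,600 + $8,225 = $17,030
Ending inventory: 26 @ $24 + 347 @ $26 = $9,646
Check: goods available $26,676 = COGS $17,030 + ending $9,646

COGS = $17,030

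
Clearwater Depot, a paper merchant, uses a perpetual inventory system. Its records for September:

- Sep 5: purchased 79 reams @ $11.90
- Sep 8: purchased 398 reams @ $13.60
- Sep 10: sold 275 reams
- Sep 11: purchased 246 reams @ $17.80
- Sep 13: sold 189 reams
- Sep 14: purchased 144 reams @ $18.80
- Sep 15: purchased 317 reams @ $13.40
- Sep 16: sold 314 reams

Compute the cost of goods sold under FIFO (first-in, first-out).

COGS = $11,765.70

Sep 10, 275 sold [FIFO — oldest first]: 79 @ $11.90 + 196 @ $13.60 = $3,605.70
Sep 13, 189 sold [FIFO — oldest first]: 189 @ $13.60 = $2,570.40
Sep 16, 314 sold [FIFO — oldest first]: 13 @ $13.60 + 246 @ $17.80 + 55 @ $18.80 = $5,589.60
Total COGS = $3,605.70 + $2,570.40 + $5,589.60 = $11,765.70
Ending inventory: 89 @ $18.80 + 317 @ $13.40 = $5,921.00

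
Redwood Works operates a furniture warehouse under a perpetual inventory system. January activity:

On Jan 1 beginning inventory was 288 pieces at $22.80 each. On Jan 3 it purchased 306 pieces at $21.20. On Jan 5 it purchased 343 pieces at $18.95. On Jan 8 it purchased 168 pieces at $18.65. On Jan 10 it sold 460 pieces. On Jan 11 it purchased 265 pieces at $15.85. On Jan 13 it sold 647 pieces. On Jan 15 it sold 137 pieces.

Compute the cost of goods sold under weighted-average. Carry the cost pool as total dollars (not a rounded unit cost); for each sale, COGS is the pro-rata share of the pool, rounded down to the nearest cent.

After Jan 1: 288 on hand, pool $6,566.40 (≈ $22.8000 each)
After Jan 3: 594 on hand, pool $13,053.60 (≈ $21.9758 each)
After Jan 5: 937 on hand, pool $19,553.45 (≈ $20.8681 each)
After Jan 8: 1105 on hand, pool $22,686.65 (≈ $20.5309 each)
Jan 10, sell 460: 460/1105 × $22,686.65 → $9,444.21
After Jan 11: 910 on hand, pool $17,442.69 (≈ $19.1678 each)
Jan 13, sell 647: 647/910 × $17,442.69 → $12,401.56
Jan 15, sell 137: 137/263 × $5,041.13 → $2,625.98
Total COGS = $9,444.21 + $12,401.56 + $2,625.98 = $24,471.75
Ending inventory (cost pool remaining) = $2,415.15

COGS = $24,471.75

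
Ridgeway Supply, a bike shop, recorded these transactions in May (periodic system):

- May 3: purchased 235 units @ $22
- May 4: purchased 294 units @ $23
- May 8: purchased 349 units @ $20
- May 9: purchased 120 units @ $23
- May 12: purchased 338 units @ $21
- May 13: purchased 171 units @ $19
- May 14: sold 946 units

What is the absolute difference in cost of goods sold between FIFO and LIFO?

$1,029

FIFO COGS: 235 @ $22 + 294 @ $23 + 349 @ $20 + 68 @ $23 = $20,476
LIFO COGS: 171 @ $19 + 338 @ $21 + 120 @ $23 + 317 @ $20 = $19,447
Difference = |$20,476 − $19,447| = $1,029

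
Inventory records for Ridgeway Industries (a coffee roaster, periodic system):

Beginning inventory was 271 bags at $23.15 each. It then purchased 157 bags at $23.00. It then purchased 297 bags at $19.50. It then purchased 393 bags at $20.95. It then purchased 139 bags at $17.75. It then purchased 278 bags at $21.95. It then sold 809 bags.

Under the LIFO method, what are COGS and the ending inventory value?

Sale 1 (809) [LIFO — newest first]: 278 @ $21.95 + 139 @ $17.75 + 392 @ $20.95 = $16,781.75
Ending inventory: 271 @ $23.15 + 157 @ $23.00 + 297 @ $19.50 + 1 @ $20.95 = $15,697.10
Check: goods available $32,478.85 = COGS $16,781.75 + ending $15,697.10

COGS = $16,781.75; ending inventory = $15,697.10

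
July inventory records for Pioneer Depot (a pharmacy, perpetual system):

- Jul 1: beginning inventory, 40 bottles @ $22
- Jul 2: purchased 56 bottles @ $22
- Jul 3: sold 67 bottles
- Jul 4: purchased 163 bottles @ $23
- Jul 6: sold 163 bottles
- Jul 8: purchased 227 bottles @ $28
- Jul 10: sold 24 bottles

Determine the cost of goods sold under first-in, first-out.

Jul 3, 67 sold [FIFO — oldest first]: 40 @ $22 + 27 @ $22 = $1,474
Jul 6, 163 sold [FIFO — oldest first]: 29 @ $22 + 134 @ $23 = $3,720
Jul 10, 24 sold [FIFO — oldest first]: 24 @ $23 = $552
Total COGS = $1,474 + $3,720 + $552 = $5,746
Ending inventory: 5 @ $23 + 227 @ $28 = $6,471

COGS = $5,746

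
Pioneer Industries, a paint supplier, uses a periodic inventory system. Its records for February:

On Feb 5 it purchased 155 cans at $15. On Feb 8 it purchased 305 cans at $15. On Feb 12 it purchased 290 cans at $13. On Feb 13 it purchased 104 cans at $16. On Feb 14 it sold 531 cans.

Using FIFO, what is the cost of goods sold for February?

COGS = $7,823

Feb 14, 531 sold [FIFO — oldest first]: 155 @ $15 + 305 @ $15 + 71 @ $13 = $7,823
Ending inventory: 219 @ $13 + 104 @ $16 = $4,511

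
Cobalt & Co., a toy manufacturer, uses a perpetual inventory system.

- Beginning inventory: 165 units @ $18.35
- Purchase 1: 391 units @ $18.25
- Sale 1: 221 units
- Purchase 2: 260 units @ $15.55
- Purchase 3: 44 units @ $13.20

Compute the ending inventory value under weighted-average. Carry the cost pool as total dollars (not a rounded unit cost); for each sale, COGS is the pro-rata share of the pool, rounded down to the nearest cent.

After Beginning: 165 on hand, pool $3,027.75 (≈ $18.3500 each)
After Purchase 1: 556 on hand, pool $10,163.50 (≈ $18.2797 each)
Sale 1, sell 221: 221/556 × $10,163.50 → $4,039.80
After Purchase 2: 595 on hand, pool $10,166.70 (≈ $17.0869 each)
After Purchase 3: 639 on hand, pool $10,747.50 (≈ $16.8192 each)
Ending inventory (cost pool remaining) = $10,747.50
Check: goods available $14,787.30 = COGS $4,039.80 + ending $10,747.50

Ending inventory = $10,747.50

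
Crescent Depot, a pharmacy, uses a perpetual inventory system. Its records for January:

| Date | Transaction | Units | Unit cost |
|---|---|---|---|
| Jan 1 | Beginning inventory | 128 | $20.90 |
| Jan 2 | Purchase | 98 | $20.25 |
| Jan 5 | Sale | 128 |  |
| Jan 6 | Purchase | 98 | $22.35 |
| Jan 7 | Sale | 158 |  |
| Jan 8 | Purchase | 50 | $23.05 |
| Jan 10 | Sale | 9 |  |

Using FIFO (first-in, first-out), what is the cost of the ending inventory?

Jan 5, 128 sold [FIFO — oldest first]: 128 @ $20.90 = $2,675.20
Jan 7, 158 sold [FIFO — oldest first]: 98 @ $20.25 + 60 @ $22.35 = $3,325.50
Jan 10, 9 sold [FIFO — oldest first]: 9 @ $22.35 = $201.15
Total COGS = $2,675.20 + $3,325.50 + $201.15 = $6,201.85
Ending inventory: 29 @ $22.35 + 50 @ $23.05 = $1,800.65

Ending inventory = $1,800.65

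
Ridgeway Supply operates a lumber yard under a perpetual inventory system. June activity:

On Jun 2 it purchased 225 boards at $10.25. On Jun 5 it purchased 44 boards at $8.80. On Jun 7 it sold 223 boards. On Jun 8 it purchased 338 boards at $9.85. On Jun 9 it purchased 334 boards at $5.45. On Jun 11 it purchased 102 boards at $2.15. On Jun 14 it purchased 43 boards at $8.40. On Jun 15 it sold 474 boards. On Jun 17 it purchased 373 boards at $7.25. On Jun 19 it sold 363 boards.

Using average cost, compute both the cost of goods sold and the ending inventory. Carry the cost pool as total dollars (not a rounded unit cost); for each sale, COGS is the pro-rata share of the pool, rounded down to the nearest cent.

COGS = $8,250.63; ending inventory = $2,877.17

After Jun 2: 225 on hand, pool $2,306.25 (≈ $10.2500 each)
After Jun 5: 269 on hand, pool $2,693.45 (≈ $10.0128 each)
Jun 7, sell 223: 223/269 × $2,693.45 → $2,232.86
After Jun 8: 384 on hand, pool $3,789.89 (≈ $9.8695 each)
After Jun 9: 718 on hand, pool $5,610.19 (≈ $7.8136 each)
After Jun 11: 820 on hand, pool $5,829.49 (≈ $7.1091 each)
After Jun 14: 863 on hand, pool $6,190.69 (≈ $7.1735 each)
Jun 15, sell 474: 474/863 × $6,190.69 → $3,400.21
After Jun 17: 762 on hand, pool $5,494.73 (≈ $7.2109 each)
Jun 19, sell 363: 363/762 × $5,494.73 → $2,617.56
Total COGS = $2,232.86 + $3,400.21 + $2,617.56 = $8,250.63
Ending inventory (cost pool remaining) = $2,877.17
Check: goods available $11,127.80 = COGS $8,250.63 + ending $2,877.17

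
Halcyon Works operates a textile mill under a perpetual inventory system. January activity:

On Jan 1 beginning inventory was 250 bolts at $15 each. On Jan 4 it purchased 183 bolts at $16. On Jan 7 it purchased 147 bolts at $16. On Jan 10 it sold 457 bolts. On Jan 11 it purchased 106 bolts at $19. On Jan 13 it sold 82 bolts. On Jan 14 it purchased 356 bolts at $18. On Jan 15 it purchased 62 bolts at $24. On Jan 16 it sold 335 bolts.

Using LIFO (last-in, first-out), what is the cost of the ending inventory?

Ending inventory = $3,795

Jan 10, 457 sold [LIFO — newest first]: 147 @ $16 + 183 @ $16 + 127 @ $15 = $7,185
Jan 13, 82 sold [LIFO — newest first]: 82 @ $19 = $1,558
Jan 16, 335 sold [LIFO — newest first]: 62 @ $24 + 273 @ $18 = $6,402
Total COGS = $7,185 + $1,558 + $6,402 = $15,145
Ending inventory: 123 @ $15 + 24 @ $19 + 83 @ $18 = $3,795
Check: goods available $18,940 = COGS $15,145 + ending $3,795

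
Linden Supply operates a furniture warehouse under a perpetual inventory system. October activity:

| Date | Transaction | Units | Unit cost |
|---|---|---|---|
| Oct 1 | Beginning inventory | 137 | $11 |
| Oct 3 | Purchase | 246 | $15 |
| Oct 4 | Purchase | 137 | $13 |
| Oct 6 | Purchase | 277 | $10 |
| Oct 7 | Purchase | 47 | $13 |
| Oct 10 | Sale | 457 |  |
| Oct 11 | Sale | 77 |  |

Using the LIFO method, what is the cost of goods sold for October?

COGS = $6,257

Oct 10, 457 sold [LIFO — newest first]: 47 @ $13 + 277 @ $10 + 133 @ $13 = $5,110
Oct 11, 77 sold [LIFO — newest first]: 4 @ $13 + 73 @ $15 = $1,147
Total COGS = $5,110 + $1,147 = $6,257
Ending inventory: 137 @ $11 + 173 @ $15 = $4,102
Check: goods available $10,359 = COGS $6,257 + ending $4,102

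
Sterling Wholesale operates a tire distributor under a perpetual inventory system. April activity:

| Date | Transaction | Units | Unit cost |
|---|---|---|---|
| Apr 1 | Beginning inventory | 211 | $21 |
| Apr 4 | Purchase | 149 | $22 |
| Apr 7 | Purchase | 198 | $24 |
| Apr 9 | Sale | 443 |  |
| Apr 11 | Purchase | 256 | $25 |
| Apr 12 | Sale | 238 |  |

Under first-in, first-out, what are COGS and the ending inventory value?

Apr 9, 443 sold [FIFO — oldest first]: 211 @ $21 + 149 @ $22 + 83 @ $24 = $9,701
Apr 12, 238 sold [FIFO — oldest first]: 115 @ $24 + 123 @ $25 = $5,835
Total COGS = $9,701 + $5,835 = $15,536
Ending inventory: 133 @ $25 = $3,325
Check: goods available $18,861 = COGS $15,536 + ending $3,325

COGS = $15,536; ending inventory = $3,325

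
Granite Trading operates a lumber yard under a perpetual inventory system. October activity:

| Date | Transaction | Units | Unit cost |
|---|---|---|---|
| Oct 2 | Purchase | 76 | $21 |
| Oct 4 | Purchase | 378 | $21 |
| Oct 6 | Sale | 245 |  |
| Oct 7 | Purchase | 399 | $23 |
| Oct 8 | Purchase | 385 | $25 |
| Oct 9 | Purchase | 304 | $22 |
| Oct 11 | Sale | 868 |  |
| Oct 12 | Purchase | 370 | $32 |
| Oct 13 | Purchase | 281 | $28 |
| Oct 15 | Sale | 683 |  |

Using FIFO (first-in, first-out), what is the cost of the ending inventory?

Oct 6, 245 sold [FIFO — oldest first]: 76 @ $21 + 169 @ $21 = $5,145
Oct 11, 868 sold [FIFO — oldest first]: 209 @ $21 + 399 @ $23 + 260 @ $25 = $20,066
Oct 15, 683 sold [FIFO — oldest first]: 125 @ $25 + 304 @ $22 + 254 @ $32 = $17,941
Total COGS = $5,145 + $20,066 + $17,941 = $43,152
Ending inventory: 116 @ $32 + 281 @ $28 = $11,580
Check: goods available $54,732 = COGS $43,152 + ending $11,580

Ending inventory = $11,580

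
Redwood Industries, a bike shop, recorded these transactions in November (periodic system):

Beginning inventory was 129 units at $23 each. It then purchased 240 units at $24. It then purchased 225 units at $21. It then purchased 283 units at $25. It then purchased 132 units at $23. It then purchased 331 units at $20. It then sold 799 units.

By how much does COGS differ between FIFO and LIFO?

$733

FIFO COGS: 129 @ $23 + 240 @ $24 + 225 @ $21 + 205 @ $25 = $18,577
LIFO COGS: 331 @ $20 + 132 @ $23 + 283 @ $25 + 53 @ $21 = $17,844
Difference = |$18,577 − $17,844| = $733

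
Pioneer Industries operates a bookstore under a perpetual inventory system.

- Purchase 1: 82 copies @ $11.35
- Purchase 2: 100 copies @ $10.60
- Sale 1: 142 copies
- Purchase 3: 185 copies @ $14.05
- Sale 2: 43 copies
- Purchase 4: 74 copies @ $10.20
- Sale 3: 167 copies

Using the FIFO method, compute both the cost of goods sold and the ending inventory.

Sale 1 (142) [FIFO — oldest first]: 82 @ $11.35 + 60 @ $10.60 = $1,566.70
Sale 2 (43) [FIFO — oldest first]: 40 @ $10.60 + 3 @ $14.05 = $466.15
Sale 3 (167) [FIFO — oldest first]: 167 @ $14.05 = $2,346.35
Total COGS = $1,566.70 + $466.15 + $2,346.35 = $4,379.20
Ending inventory: 15 @ $14.05 + 74 @ $10.20 = $965.55

COGS = $4,379.20; ending inventory = $965.55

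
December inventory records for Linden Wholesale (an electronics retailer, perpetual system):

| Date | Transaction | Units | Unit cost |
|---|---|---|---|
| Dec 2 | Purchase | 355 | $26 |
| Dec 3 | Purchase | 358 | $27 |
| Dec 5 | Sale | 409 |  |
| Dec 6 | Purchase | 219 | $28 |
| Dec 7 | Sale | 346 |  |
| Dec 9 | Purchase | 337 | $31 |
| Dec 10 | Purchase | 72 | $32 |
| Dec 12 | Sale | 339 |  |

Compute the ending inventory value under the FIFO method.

Ending inventory = $7,729

Dec 5, 409 sold [FIFO — oldest first]: 355 @ $26 + 54 @ $27 = $10,688
Dec 7, 346 sold [FIFO — oldest first]: 304 @ $27 + 42 @ $28 = $9,384
Dec 12, 339 sold [FIFO — oldest first]: 177 @ $28 + 162 @ $31 = $9,978
Total COGS = $10,688 + $9,384 + $9,978 = $30,050
Ending inventory: 175 @ $31 + 72 @ $32 = $7,729
Check: goods available $37,779 = COGS $30,050 + ending $7,729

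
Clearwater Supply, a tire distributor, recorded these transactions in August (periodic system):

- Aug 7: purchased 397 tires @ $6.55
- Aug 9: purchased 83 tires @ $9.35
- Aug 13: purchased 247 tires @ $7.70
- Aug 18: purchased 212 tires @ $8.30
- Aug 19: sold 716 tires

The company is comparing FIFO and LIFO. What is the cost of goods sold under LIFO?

FIFO COGS: 397 @ $6.55 + 83 @ $9.35 + 236 @ $7.70 = $5,193.60
LIFO COGS: 212 @ $8.30 + 247 @ $7.70 + 83 @ $9.35 + 174 @ $6.55 = $5,577.25

COGS = $5,577.25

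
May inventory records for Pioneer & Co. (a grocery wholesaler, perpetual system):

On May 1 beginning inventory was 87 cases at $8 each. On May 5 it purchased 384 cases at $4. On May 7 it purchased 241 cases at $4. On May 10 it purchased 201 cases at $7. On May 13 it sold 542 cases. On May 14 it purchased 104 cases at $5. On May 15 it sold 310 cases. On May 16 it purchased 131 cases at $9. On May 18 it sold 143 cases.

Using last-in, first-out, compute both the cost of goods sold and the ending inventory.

May 13, 542 sold [LIFO — newest first]: 201 @ $7 + 241 @ $4 + 100 @ $4 = $2,771
May 15, 310 sold [LIFO — newest first]: 104 @ $5 + 206 @ $4 = $1,344
May 18, 143 sold [LIFO — newest first]: 131 @ $9 + 12 @ $4 = $1,227
Total COGS = $2,771 + $1,344 + $1,227 = $5,342
Ending inventory: 87 @ $8 + 66 @ $4 = $960

COGS = $5,342; ending inventory = $960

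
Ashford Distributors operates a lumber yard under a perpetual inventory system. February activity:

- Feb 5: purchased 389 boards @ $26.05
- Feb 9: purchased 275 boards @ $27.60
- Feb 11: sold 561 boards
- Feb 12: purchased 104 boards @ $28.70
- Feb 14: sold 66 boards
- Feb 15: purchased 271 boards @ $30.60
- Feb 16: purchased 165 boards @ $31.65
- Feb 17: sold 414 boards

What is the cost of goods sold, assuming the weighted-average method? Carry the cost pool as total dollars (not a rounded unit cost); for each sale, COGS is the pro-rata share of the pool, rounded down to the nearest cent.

COGS = $29,301.83

After Feb 5: 389 on hand, pool $10,133.45 (≈ $26.0500 each)
After Feb 9: 664 on hand, pool $17,723.45 (≈ $26.6919 each)
Feb 11, sell 561: 561/664 × $17,723.45 → $14,974.17
After Feb 12: 207 on hand, pool $5,734.08 (≈ $27.7009 each)
Feb 14, sell 66: 66/207 × $5,734.08 → $1,828.25
After Feb 15: 412 on hand, pool $12,198.43 (≈ $29.6078 each)
After Feb 16: 577 on hand, pool $17,420.68 (≈ $30.1918 each)
Feb 17, sell 414: 414/577 × $17,420.68 → $12,499.41
Total COGS = $14,974.17 + $1,828.25 + $12,499.41 = $29,301.83
Ending inventory (cost pool remaining) = $4,921.27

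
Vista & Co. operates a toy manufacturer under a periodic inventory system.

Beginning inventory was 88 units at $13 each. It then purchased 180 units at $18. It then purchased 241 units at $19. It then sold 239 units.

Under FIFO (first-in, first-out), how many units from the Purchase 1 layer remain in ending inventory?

29

Sale 1 (239) [FIFO — oldest first]: 88 @ $13 + 151 @ $18 = $3,862
Ending inventory: 29 @ $18 + 241 @ $19 = $5,101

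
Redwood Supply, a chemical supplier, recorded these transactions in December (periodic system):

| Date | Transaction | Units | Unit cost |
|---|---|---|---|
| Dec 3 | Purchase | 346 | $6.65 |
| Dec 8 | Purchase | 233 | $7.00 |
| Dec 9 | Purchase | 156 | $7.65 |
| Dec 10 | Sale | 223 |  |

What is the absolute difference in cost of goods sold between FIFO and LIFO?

$179.45

FIFO COGS: 223 @ $6.65 = $1,482.95
LIFO COGS: 156 @ $7.65 + 67 @ $7.00 = $1,662.40
Difference = |$1,482.95 − $1,662.40| = $179.45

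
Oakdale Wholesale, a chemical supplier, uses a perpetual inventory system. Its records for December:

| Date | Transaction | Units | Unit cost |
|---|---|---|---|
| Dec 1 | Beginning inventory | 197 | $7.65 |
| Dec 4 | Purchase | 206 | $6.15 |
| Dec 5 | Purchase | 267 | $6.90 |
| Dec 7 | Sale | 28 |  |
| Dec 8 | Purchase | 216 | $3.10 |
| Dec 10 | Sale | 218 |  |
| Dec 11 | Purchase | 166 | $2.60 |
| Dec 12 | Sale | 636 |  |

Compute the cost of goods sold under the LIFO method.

Dec 7, 28 sold [LIFO — newest first]: 28 @ $6.90 = $193.20
Dec 10, 218 sold [LIFO — newest first]: 216 @ $3.10 + 2 @ $6.90 = $683.40
Dec 12, 636 sold [LIFO — newest first]: 166 @ $2.60 + 237 @ $6.90 + 206 @ $6.15 + 27 @ $7.65 = $3,540.35
Total COGS = $193.20 + $683.40 + $3,540.35 = $4,416.95
Ending inventory: 170 @ $7.65 = $1,300.50
Check: goods available $5,717.45 = COGS $4,416.95 + ending $1,300.50

COGS = $4,416.95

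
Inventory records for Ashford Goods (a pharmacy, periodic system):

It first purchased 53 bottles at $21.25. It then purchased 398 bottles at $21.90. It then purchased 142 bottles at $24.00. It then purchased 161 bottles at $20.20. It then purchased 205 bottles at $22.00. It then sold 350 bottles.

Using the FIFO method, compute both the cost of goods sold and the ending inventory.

Sale 1 (350) [FIFO — oldest first]: 53 @ $21.25 + 297 @ $21.90 = $7,630.55
Ending inventory: 101 @ $21.90 + 142 @ $24.00 + 161 @ $20.20 + 205 @ $22.00 = $13,382.10
Check: goods available $21,012.65 = COGS $7,630.55 + ending $13,382.10

COGS = $7,630.55; ending inventory = $13,382.10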